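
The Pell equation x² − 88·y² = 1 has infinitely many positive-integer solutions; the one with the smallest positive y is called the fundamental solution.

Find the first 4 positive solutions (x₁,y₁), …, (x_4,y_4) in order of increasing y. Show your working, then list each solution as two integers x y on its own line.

197 21
77617 8274
30580901 3259935
12048797377 1284406116

√88 → a₀=9, period (2,1,1,1,2,18); ℓ=6 even so k=5
a_0=9:  p_0=9·1+0=9,  q_0=9·0+1=1
…
a_4=1:  p_4=1·47+28=75,  q_4=1·5+3=8
a_5=2:  p_5=2·75+47=197,  q_5=2·8+5=21
fundamental: x₁=197, y₁=21  (since 38809 − 88·441 = 1)
(x_2, y_2) = (197·197 + 88·21·21, 197·21 + 21·197) = (77617, 8274)
(x_3, y_3) = (197·77617 + 88·21·8274, 197·8274 + 21·77617) = (30580901, 3259935)
(x_4, y_4) = (197·30580901 + 88·21·3259935, 197·3259935 + 21·30580901) = (12048797377, 1284406116)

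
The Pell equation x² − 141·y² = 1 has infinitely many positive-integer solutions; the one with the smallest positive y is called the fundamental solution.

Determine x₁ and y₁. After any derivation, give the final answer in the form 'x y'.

95 8

√141 → a₀=11, period (1,6,1,22); ℓ=4 even so k=3
k=0  a_k=11  p_k/q_k = 11/1
k=1  a_k=1  p_k/q_k = 12/1
k=2  a_k=6  p_k/q_k = 83/7
k=3  a_k=1  p_k/q_k = 95/8
(x₁, y₁) = (95, 8);  95² − 141·8² = 1 ✓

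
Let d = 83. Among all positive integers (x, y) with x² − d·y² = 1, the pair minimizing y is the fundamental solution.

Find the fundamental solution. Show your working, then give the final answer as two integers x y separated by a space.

82 9

√83 → a₀=9, period (9,18); ℓ=2 even so k=1
step 0: (9, 1)  from 9·(1,0) + (0,1)
step 1: (82, 9)  from 9·(9,1) + (1,0)
fundamental: x₁=82, y₁=9  (since 6724 − 83·81 = 1)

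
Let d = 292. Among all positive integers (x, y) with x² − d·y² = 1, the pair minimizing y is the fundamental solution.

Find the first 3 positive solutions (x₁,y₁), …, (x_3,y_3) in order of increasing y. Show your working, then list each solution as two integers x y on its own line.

2281249 133500
10408194000001 609093483000
47487364308614281249 2778987798000400500

√292 = [17; 11,2,1,3,8,3,1,2,11,34, …], period ℓ=10 (even) → k=9
k=0  a_k=17  p_k/q_k = 17/1
k=1  a_k=11  p_k/q_k = 188/11
k=2  a_k=2  p_k/q_k = 393/23
k=3  a_k=1  p_k/q_k = 581/34
k=4  a_k=3  p_k/q_k = 2136/125
k=5  a_k=8  p_k/q_k = 17669/1034
k=6  a_k=3  p_k/q_k = 55143/3227
k=7  a_k=1  p_k/q_k = 72812/4261
k=8  a_k=2  p_k/q_k = 200767/11749
k=9  a_k=11  p_k/q_k = 2281249/133500
(x₁, y₁) = (2281249, 133500);  2281249² − 292·133500² = 1 ✓
n=2: (2281249,133500)∘(2281249,133500) = (2281249·2281249+292·133500·133500, 2281249·133500+133500·2281249) = (10408194000001,609093483000)
n=3: (10408194000001,609093483000)∘(2281249,133500) = (2281249·10408194000001+292·133500·609093483000, 2281249·609093483000+133500·10408194000001) = (47487364308614281249,2778987798000400500)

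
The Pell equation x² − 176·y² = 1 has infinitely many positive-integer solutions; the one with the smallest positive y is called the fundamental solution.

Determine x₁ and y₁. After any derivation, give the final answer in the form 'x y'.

√176 = [13; 3,1,3,26, …], period ℓ=4 (even) → k=3
step 0: (13, 1)  from 13·(1,0) + (0,1)
…
step 2: (53, 4)  from 1·(40,3) + (13,1)
step 3: (199, 15)  from 3·(53,4) + (40,3)
→ (199, 15).  Check: 199²=39601, 176·15²=39600, difference 1.

199 15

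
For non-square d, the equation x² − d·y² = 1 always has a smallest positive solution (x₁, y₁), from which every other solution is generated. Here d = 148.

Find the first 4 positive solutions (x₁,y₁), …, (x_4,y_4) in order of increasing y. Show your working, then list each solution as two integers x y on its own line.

73 6
10657 876
1555849 127890
227143297 18671064

√148 = [12; 6,24, …], period ℓ=2 (even) → k=1
a_0=12:  p_0=12·1+0=12,  q_0=12·0+1=1
a_1=6:  p_1=6·12+1=73,  q_1=6·1+0=6
→ (73, 6).  Check: 73²=5329, 148·6²=5328, difference 1.
n=2: (73,6)∘(73,6) = (73·73+148·6·6, 73·6+6·73) = (10657,876)
n=3: (10657,876)∘(73,6) = (73·10657+148·6·876, 73·876+6·10657) = (1555849,127890)
n=4: (1555849,127890)∘(73,6) = (73·1555849+148·6·127890, 73·127890+6·1555849) = (227143297,18671064)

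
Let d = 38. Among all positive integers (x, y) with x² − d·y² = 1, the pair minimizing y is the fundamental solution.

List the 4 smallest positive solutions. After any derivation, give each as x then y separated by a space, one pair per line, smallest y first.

d=38: √d = [6; 6,12] (ℓ=2, even), read p_1/q_1
k=0  a_k=6  p_k/q_k = 6/1
k=1  a_k=6  p_k/q_k = 37/6
fundamental: x₁=37, y₁=6  (since 1369 − 38·36 = 1)
n=2: (37,6)∘(37,6) = (37·37+38·6·6, 37·6+6·37) = (2737,444)
n=3: (2737,444)∘(37,6) = (37·2737+38·6·444, 37·444+6·2737) = (202501,32850)
n=4: (202501,32850)∘(37,6) = (37·202501+38·6·32850, 37·32850+6·202501) = (14982337,2430456)

37 6
2737 444
202501 32850
14982337 2430456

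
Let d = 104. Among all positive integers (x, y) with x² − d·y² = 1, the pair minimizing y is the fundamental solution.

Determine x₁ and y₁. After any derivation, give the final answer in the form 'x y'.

d=104: √d = [10; 5,20] (ℓ=2, even), read p_1/q_1
k=0  a_k=10  p_k/q_k = 10/1
k=1  a_k=5  p_k/q_k = 51/5
→ (51, 5).  Check: 51²=2601, 104·5²=2600, difference 1.

51 5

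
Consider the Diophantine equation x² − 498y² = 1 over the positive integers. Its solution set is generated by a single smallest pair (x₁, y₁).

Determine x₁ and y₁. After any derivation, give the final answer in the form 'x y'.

d=498: √d = [22; 3,6,22,6,3,44] (ℓ=6, even), read p_5/q_5
step 0: (22, 1)  from 22·(1,0) + (0,1)
step 1: (67, 3)  from 3·(22,1) + (1,0)
step 2: (424, 19)  from 6·(67,3) + (22,1)
…
step 4: (56794, 2545)  from 6·(9395,421) + (424,19)
step 5: (179777, 8056)  from 3·(56794,2545) + (9395,421)
→ (179777, 8056).  Check: 179777²=32319769729, 498·8056²=32319769728, difference 1.

179777 8056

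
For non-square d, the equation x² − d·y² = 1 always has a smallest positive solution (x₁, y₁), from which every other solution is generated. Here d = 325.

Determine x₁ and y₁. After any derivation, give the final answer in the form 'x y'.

649 36

d=325: √d = [18; 36] (ℓ=1, odd), read p_1/q_1
a_0=18:  p_0=18·1+0=18,  q_0=18·0+1=1
a_1=36:  p_1=36·18+1=649,  q_1=36·1+0=36
→ (649, 36).  Check: 649²=421201, 325·36²=421200, difference 1.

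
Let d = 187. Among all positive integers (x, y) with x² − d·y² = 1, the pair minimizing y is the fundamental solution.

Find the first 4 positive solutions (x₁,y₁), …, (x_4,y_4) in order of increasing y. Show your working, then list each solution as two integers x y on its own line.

1682 123
5658247 413772
19034341226 1391928885
64031518226017 4682448355368

d=187: √d = [13; 1,2,13,2,1,26] (ℓ=6, even), read p_5/q_5
step 0: (13, 1)  from 13·(1,0) + (0,1)
…
step 3: (547, 40)  from 13·(41,3) + (14,1)
step 4: (1135, 83)  from 2·(547,40) + (41,3)
step 5: (1682, 123)  from 1·(1135,83) + (547,40)
(x₁, y₁) = (1682, 123);  1682² − 187·123² = 1 ✓
(1682+123√187)^2 = 5658247 + 413772√187
(1682+123√187)^3 = 19034341226 + 1391928885√187
(1682+123√187)^4 = 64031518226017 + 4682448355368√187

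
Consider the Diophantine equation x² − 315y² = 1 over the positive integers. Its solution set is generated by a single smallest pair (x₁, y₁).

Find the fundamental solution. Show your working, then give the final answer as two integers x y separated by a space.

√315 → a₀=17, period (1,2,1,34); ℓ=4 even so k=3
step 0: (17, 1)  from 17·(1,0) + (0,1)
step 1: (18, 1)  from 1·(17,1) + (1,0)
step 2: (53, 3)  from 2·(18,1) + (17,1)
step 3: (71, 4)  from 1·(53,3) + (18,1)
(x₁, y₁) = (71, 4);  71² − 315·4² = 1 ✓

71 4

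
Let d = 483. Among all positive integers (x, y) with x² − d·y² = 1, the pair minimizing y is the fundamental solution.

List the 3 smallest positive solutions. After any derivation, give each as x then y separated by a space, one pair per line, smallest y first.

22 1
967 44
42526 1935

√483 = [21; 1,42, …], period ℓ=2 (even) → k=1
k=0  a_k=21  p_k/q_k = 21/1
k=1  a_k=1  p_k/q_k = 22/1
(x₁, y₁) = (22, 1);  22² − 483·1² = 1 ✓
(22+1√483)^2 = 967 + 44√483
(22+1√483)^3 = 42526 + 1935√483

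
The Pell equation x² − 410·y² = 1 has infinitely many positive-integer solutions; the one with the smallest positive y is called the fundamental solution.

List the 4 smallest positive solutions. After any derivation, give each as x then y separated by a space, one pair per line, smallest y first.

81 4
13121 648
2125521 104972
344321281 17004816

√410 = [20; 4,40, …], period ℓ=2 (even) → k=1
k=0  a_k=20  p_k/q_k = 20/1
k=1  a_k=4  p_k/q_k = 81/4
fundamental: x₁=81, y₁=4  (since 6561 − 410·16 = 1)
n=2: (81,4)∘(81,4) = (81·81+410·4·4, 81·4+4·81) = (13121,648)
n=3: (13121,648)∘(81,4) = (81·13121+410·4·648, 81·648+4·13121) = (2125521,104972)
n=4: (2125521,104972)∘(81,4) = (81·2125521+410·4·104972, 81·104972+4·2125521) = (344321281,17004816)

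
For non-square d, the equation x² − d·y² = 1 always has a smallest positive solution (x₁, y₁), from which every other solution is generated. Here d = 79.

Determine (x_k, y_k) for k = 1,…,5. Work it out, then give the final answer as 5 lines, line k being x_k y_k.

80 9
12799 1440
2047760 230391
327628801 36861120
52418560400 5897548809

√79 → a₀=8, period (1,7,1,16); ℓ=4 even so k=3
i=0: a=8 ⇒ p=8, q=1
…
i=2: a=7 ⇒ p=71, q=8
i=3: a=1 ⇒ p=80, q=9
fundamental: x₁=80, y₁=9  (since 6400 − 79·81 = 1)
(x_2, y_2) = (80·80 + 79·9·9, 80·9 + 9·80) = (12799, 1440)
(x_3, y_3) = (80·12799 + 79·9·1440, 80·1440 + 9·12799) = (2047760, 230391)
(x_4, y_4) = (80·2047760 + 79·9·230391, 80·230391 + 9·2047760) = (327628801, 36861120)
(x_5, y_5) = (80·327628801 + 79·9·36861120, 80·36861120 + 9·327628801) = (52418560400, 5897548809)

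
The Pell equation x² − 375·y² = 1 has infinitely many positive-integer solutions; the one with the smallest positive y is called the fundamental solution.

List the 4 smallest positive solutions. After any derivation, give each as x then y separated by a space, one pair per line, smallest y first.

√375 = [19; 2,1,2,1,5,1,2,1,2,38, …], period ℓ=10 (even) → k=9
a_0=19:  p_0=19·1+0=19,  q_0=19·0+1=1
a_1=2:  p_1=2·19+1=39,  q_1=2·1+0=2
…
a_4=1:  p_4=1·155+58=213,  q_4=1·8+3=11
a_5=5:  p_5=5·213+155=1220,  q_5=5·11+8=63
…
a_7=2:  p_7=2·1433+1220=4086,  q_7=2·74+63=211
a_8=1:  p_8=1·4086+1433=5519,  q_8=1·211+74=285
a_9=2:  p_9=2·5519+4086=15124,  q_9=2·285+211=781
(x₁, y₁) = (15124, 781);  15124² − 375·781² = 1 ✓
(x_2, y_2) = (15124·15124 + 375·781·781, 15124·781 + 781·15124) = (457470751, 23623688)
(x_3, y_3) = (15124·457470751 + 375·781·23623688, 15124·23623688 + 781·457470751) = (13837575261124, 714569313843)
(x_4, y_4) = (15124·13837575261124 + 375·781·714569313843, 15124·714569313843 + 781·13837575261124) = (418558976041008001, 21614292581499376)

15124 781
457470751 23623688
13837575261124 714569313843
418558976041008001 21614292581499376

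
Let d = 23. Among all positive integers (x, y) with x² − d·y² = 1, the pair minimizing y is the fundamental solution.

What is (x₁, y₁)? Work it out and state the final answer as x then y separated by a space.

24 5

[4; 1,3,1,8] for √23; ℓ=4 ⇒ convergent index 3
k=0  a_k=4  p_k/q_k = 4/1
…
k=2  a_k=3  p_k/q_k = 19/4
k=3  a_k=1  p_k/q_k = 24/5
→ (24, 5).  Check: 24²=576, 23·5²=575, difference 1.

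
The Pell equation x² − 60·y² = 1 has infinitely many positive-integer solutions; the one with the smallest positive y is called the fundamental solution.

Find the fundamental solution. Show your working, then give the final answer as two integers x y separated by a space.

[7; 1,2,1,14] for √60; ℓ=4 ⇒ convergent index 3
k=0  a_k=7  p_k/q_k = 7/1
k=1  a_k=1  p_k/q_k = 8/1
k=2  a_k=2  p_k/q_k = 23/3
k=3  a_k=1  p_k/q_k = 31/4
→ (31, 4).  Check: 31²=961, 60·4²=960, difference 1.

31 4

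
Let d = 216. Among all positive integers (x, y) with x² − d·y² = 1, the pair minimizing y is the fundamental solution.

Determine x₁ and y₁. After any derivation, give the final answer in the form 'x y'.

485 33

√216 → a₀=14, period (1,2,3,2,1,28); ℓ=6 even so k=5
i=0: a=14 ⇒ p=14, q=1
…
i=4: a=2 ⇒ p=338, q=23
i=5: a=1 ⇒ p=485, q=33
→ (485, 33).  Check: 485²=235225, 216·33²=235224, difference 1.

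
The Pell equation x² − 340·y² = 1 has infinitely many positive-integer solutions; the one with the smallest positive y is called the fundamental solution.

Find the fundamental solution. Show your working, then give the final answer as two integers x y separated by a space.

d=340: √d = [18; 2,3,1,1,1,…,3,2,36] (ℓ=14, even), read p_13/q_13
i=0: a=18 ⇒ p=18, q=1
…
i=2: a=3 ⇒ p=129, q=7
i=3: a=1 ⇒ p=166, q=9
…
i=5: a=1 ⇒ p=461, q=25
…
i=7: a=8 ⇒ p=6509, q=353
i=8: a=1 ⇒ p=7265, q=394
i=9: a=1 ⇒ p=13774, q=747
i=10: a=1 ⇒ p=21039, q=1141
i=11: a=1 ⇒ p=34813, q=1888
i=12: a=3 ⇒ p=125478, q=6805
i=13: a=2 ⇒ p=285769, q=15498
fundamental: x₁=285769, y₁=15498  (since 81663921361 − 340·240188004 = 1)

285769 15498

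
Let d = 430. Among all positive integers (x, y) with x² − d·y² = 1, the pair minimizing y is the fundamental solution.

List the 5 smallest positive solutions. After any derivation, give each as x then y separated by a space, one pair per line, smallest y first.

d=430: √d = [20; 1,2,1,3,1,…,2,1,40] (ℓ=14, even), read p_13/q_13
step 0: (20, 1)  from 20·(1,0) + (0,1)
step 1: (21, 1)  from 1·(20,1) + (1,0)
…
step 4: (311, 15)  from 3·(83,4) + (62,3)
step 5: (394, 19)  from 1·(311,15) + (83,4)
step 6: (2675, 129)  from 6·(394,19) + (311,15)
…
step 8: (133439, 6435)  from 6·(21794,1051) + (2675,129)
…
step 10: (599138, 28893)  from 3·(155233,7486) + (133439,6435)
…
step 12: (2107880, 101651)  from 2·(754371,36379) + (599138,28893)
step 13: (2862251, 138030)  from 1·(2107880,101651) + (754371,36379)
(x₁, y₁) = (2862251, 138030);  2862251² − 430·138030² = 1 ✓
(x_2, y_2) = (2862251·2862251 + 430·138030·138030, 2862251·138030 + 138030·2862251) = (16384961574001, 790153011060)
(x_3, y_3) = (2862251·16384961574001 + 430·138030·790153011060, 2862251·790153011060 + 138030·16384961574001) = (93795745300289010251, 4523232492118854090)
(x_4, y_4) = (2862251·93795745300289010251 + 430·138030·4523232492118854090, 2862251·4523232492118854090 + 138030·93795745300289010251) = (536933931562978654798296001, 25893253447598574322902120)
(x_5, y_5) = (2862251·536933931562978654798296001 + 430·138030·25893253447598574322902120, 2862251·25893253447598574322902120 + 138030·536933931562978654798296001) = (3073679365100040639604854765306251, 148225981147280410676109712890150)

2862251 138030
16384961574001 790153011060
93795745300289010251 4523232492118854090
536933931562978654798296001 25893253447598574322902120
3073679365100040639604854765306251 148225981147280410676109712890150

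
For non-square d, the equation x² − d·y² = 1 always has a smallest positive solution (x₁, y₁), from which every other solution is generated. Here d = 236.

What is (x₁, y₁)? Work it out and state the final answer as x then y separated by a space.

561799 36570

√236 → a₀=15, period (2,1,3,5,1,6,1,5,3,1,2,30); ℓ=12 even so k=11
step 0: (15, 1)  from 15·(1,0) + (0,1)
…
step 5: (1060, 69)  from 1·(891,58) + (169,11)
…
step 8: (48806, 3177)  from 5·(8311,541) + (7251,472)
step 9: (154729, 10072)  from 3·(48806,3177) + (8311,541)
step 10: (203535, 13249)  from 1·(154729,10072) + (48806,3177)
step 11: (561799, 36570)  from 2·(203535,13249) + (154729,10072)
→ (561799, 36570).  Check: 561799²=315618116401, 236·36570²=315618116400, difference 1.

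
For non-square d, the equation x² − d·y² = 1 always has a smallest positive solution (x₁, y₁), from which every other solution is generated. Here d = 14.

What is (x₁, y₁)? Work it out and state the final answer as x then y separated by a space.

√14 → a₀=3, period (1,2,1,6); ℓ=4 even so k=3
step 0: (3, 1)  from 3·(1,0) + (0,1)
step 1: (4, 1)  from 1·(3,1) + (1,0)
step 2: (11, 3)  from 2·(4,1) + (3,1)
step 3: (15, 4)  from 1·(11,3) + (4,1)
(x₁, y₁) = (15, 4);  15² − 14·4² = 1 ✓

15 4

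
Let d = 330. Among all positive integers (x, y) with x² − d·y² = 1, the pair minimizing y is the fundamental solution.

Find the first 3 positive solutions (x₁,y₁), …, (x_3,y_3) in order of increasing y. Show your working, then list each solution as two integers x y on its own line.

109 6
23761 1308
5179789 285138

√330 = [18; 6,36, …], period ℓ=2 (even) → k=1
step 0: (18, 1)  from 18·(1,0) + (0,1)
step 1: (109, 6)  from 6·(18,1) + (1,0)
→ (109, 6).  Check: 109²=11881, 330·6²=11880, difference 1.
k=2:  x_2 = 109·109+330·6·6 = 23761,  y_2 = 109·6+6·109 = 1308
k=3:  x_3 = 109·23761+330·6·1308 = 5179789,  y_3 = 109·1308+6·23761 = 285138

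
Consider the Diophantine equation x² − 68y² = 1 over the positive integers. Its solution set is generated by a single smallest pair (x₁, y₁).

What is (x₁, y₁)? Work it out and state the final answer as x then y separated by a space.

d=68: √d = [8; 4,16] (ℓ=2, even), read p_1/q_1
a_0=8:  p_0=8·1+0=8,  q_0=8·0+1=1
a_1=4:  p_1=4·8+1=33,  q_1=4·1+0=4
(x₁, y₁) = (33, 4);  33² − 68·4² = 1 ✓

33 4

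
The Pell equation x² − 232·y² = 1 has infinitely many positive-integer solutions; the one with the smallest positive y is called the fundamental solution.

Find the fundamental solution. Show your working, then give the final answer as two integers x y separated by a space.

19603 1287

√232 → a₀=15, period (4,3,7,3,4,30); ℓ=6 even so k=5
step 0: (15, 1)  from 15·(1,0) + (0,1)
…
step 2: (198, 13)  from 3·(61,4) + (15,1)
step 3: (1447, 95)  from 7·(198,13) + (61,4)
step 4: (4539, 298)  from 3·(1447,95) + (198,13)
step 5: (19603, 1287)  from 4·(4539,298) + (1447,95)
(x₁, y₁) = (19603, 1287);  19603² − 232·1287² = 1 ✓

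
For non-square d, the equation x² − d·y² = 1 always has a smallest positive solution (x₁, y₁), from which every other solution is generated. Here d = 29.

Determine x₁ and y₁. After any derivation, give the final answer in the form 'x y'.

√29 = [5; 2,1,1,2,10, …], period ℓ=5 (odd) → k=9
step 0: (5, 1)  from 5·(1,0) + (0,1)
step 1: (11, 2)  from 2·(5,1) + (1,0)
step 2: (16, 3)  from 1·(11,2) + (5,1)
step 3: (27, 5)  from 1·(16,3) + (11,2)
step 4: (70, 13)  from 2·(27,5) + (16,3)
step 5: (727, 135)  from 10·(70,13) + (27,5)
…
step 7: (2251, 418)  from 1·(1524,283) + (727,135)
step 8: (3775, 701)  from 1·(2251,418) + (1524,283)
step 9: (9801, 1820)  from 2·(3775,701) + (2251,418)
→ (9801, 1820).  Check: 9801²=96059601, 29·1820²=96059600, difference 1.

9801 1820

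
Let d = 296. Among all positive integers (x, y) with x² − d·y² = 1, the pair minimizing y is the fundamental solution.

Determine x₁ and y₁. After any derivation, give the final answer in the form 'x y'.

3699 215

d=296: √d = [17; 4,1,7,1,4,34] (ℓ=6, even), read p_5/q_5
a_0=17:  p_0=17·1+0=17,  q_0=17·0+1=1
…
a_2=1:  p_2=1·69+17=86,  q_2=1·4+1=5
a_3=7:  p_3=7·86+69=671,  q_3=7·5+4=39
a_4=1:  p_4=1·671+86=757,  q_4=1·39+5=44
a_5=4:  p_5=4·757+671=3699,  q_5=4·44+39=215
(x₁, y₁) = (3699, 215);  3699² − 296·215² = 1 ✓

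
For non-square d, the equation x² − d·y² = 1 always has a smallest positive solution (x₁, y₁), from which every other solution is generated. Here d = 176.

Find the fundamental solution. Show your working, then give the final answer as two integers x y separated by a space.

√176 → a₀=13, period (3,1,3,26); ℓ=4 even so k=3
k=0  a_k=13  p_k/q_k = 13/1
k=1  a_k=3  p_k/q_k = 40/3
k=2  a_k=1  p_k/q_k = 53/4
k=3  a_k=3  p_k/q_k = 199/15
→ (199, 15).  Check: 199²=39601, 176·15²=39600, difference 1.

199 15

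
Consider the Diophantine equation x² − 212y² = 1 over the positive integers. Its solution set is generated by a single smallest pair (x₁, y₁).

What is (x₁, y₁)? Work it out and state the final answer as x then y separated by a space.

[14; 1,1,3,1,1,…,1,1,28] for √212; ℓ=14 ⇒ convergent index 13
a_0=14:  p_0=14·1+0=14,  q_0=14·0+1=1
a_1=1:  p_1=1·14+1=15,  q_1=1·1+0=1
…
a_3=3:  p_3=3·29+15=102,  q_3=3·2+1=7
a_4=1:  p_4=1·102+29=131,  q_4=1·7+2=9
a_5=1:  p_5=1·131+102=233,  q_5=1·9+7=16
a_6=1:  p_6=1·233+131=364,  q_6=1·16+9=25
…
a_8=1:  p_8=1·2417+364=2781,  q_8=1·166+25=191
a_9=1:  p_9=1·2781+2417=5198,  q_9=1·191+166=357
…
a_12=1:  p_12=1·29135+7979=37114,  q_12=1·2001+548=2549
a_13=1:  p_13=1·37114+29135=66249,  q_13=1·2549+2001=4550
fundamental: x₁=66249, y₁=4550  (since 4388930001 − 212·20702500 = 1)

66249 4550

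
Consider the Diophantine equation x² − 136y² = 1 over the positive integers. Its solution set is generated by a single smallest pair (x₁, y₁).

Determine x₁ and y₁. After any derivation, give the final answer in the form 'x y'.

√136 → a₀=11, period (1,1,1,22); ℓ=4 even so k=3
a_0=11:  p_0=11·1+0=11,  q_0=11·0+1=1
a_1=1:  p_1=1·11+1=12,  q_1=1·1+0=1
a_2=1:  p_2=1·12+11=23,  q_2=1·1+1=2
a_3=1:  p_3=1·23+12=35,  q_3=1·2+1=3
(x₁, y₁) = (35, 3);  35² − 136·3² = 1 ✓

35 3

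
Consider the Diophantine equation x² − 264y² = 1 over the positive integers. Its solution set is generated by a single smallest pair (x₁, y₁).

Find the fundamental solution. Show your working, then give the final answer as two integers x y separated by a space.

65 4

[16; 4,32] for √264; ℓ=2 ⇒ convergent index 1
a_0=16:  p_0=16·1+0=16,  q_0=16·0+1=1
a_1=4:  p_1=4·16+1=65,  q_1=4·1+0=4
(x₁, y₁) = (65, 4);  65² − 264·4² = 1 ✓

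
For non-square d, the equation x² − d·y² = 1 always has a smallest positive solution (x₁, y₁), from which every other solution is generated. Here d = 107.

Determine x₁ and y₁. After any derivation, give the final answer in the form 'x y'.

√107 → a₀=10, period (2,1,9,1,2,20); ℓ=6 even so k=5
k=0  a_k=10  p_k/q_k = 10/1
…
k=3  a_k=9  p_k/q_k = 300/29
k=4  a_k=1  p_k/q_k = 331/32
k=5  a_k=2  p_k/q_k = 962/93
(x₁, y₁) = (962, 93);  962² − 107·93² = 1 ✓

962 93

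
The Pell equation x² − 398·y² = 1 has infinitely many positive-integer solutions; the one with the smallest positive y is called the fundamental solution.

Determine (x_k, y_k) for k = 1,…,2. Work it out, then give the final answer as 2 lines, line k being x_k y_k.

399 20
318401 15960

[19; 1,18,1,38] for √398; ℓ=4 ⇒ convergent index 3
k=0  a_k=19  p_k/q_k = 19/1
k=1  a_k=1  p_k/q_k = 20/1
k=2  a_k=18  p_k/q_k = 379/19
k=3  a_k=1  p_k/q_k = 399/20
fundamental: x₁=399, y₁=20  (since 159201 − 398·400 = 1)
n=2: (399,20)∘(399,20) = (399·399+398·20·20, 399·20+20·399) = (318401,15960)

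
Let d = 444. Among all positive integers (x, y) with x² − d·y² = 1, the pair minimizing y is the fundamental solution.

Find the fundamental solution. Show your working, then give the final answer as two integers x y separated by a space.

d=444: √d = [21; 14,42] (ℓ=2, even), read p_1/q_1
step 0: (21, 1)  from 21·(1,0) + (0,1)
step 1: (295, 14)  from 14·(21,1) + (1,0)
(x₁, y₁) = (295, 14);  295² − 444·14² = 1 ✓

295 14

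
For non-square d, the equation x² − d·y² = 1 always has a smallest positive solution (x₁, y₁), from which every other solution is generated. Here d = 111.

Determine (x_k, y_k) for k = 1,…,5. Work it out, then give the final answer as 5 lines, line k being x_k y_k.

295 28
174049 16520
102688615 9746772
60586108801 5750578960
35745701503975 3392831839628

[10; 1,1,6,1,1,20] for √111; ℓ=6 ⇒ convergent index 5
step 0: (10, 1)  from 10·(1,0) + (0,1)
step 1: (11, 1)  from 1·(10,1) + (1,0)
step 2: (21, 2)  from 1·(11,1) + (10,1)
step 3: (137, 13)  from 6·(21,2) + (11,1)
step 4: (158, 15)  from 1·(137,13) + (21,2)
step 5: (295, 28)  from 1·(158,15) + (137,13)
(x₁, y₁) = (295, 28);  295² − 111·28² = 1 ✓
(295+28√111)^2 = 174049 + 16520√111
(295+28√111)^3 = 102688615 + 9746772√111
(295+28√111)^4 = 60586108801 + 5750578960√111
(295+28√111)^5 = 35745701503975 + 3392831839628√111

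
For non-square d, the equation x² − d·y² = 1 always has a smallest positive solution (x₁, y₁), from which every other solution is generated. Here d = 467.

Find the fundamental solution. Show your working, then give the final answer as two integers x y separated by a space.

1625626 75225

[21; 1,1,1,1,3,…,1,1,42] for √467; ℓ=14 ⇒ convergent index 13
k=0  a_k=21  p_k/q_k = 21/1
…
k=2  a_k=1  p_k/q_k = 43/2
k=3  a_k=1  p_k/q_k = 65/3
k=4  a_k=1  p_k/q_k = 108/5
…
k=6  a_k=3  p_k/q_k = 1275/59
k=7  a_k=21  p_k/q_k = 27164/1257
k=8  a_k=3  p_k/q_k = 82767/3830
k=9  a_k=3  p_k/q_k = 275465/12747
k=10  a_k=1  p_k/q_k = 358232/16577
k=11  a_k=1  p_k/q_k = 633697/29324
k=12  a_k=1  p_k/q_k = 991929/45901
k=13  a_k=1  p_k/q_k = 1625626/75225
→ (1625626, 75225).  Check: 1625626²=2642659891876, 467·75225²=2642659891875, difference 1.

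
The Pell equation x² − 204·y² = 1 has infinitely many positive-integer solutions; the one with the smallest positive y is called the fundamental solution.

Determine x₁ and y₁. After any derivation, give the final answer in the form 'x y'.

√204 = [14; 3,1,1,6,1,1,3,28, …], period ℓ=8 (even) → k=7
i=0: a=14 ⇒ p=14, q=1
…
i=2: a=1 ⇒ p=57, q=4
i=3: a=1 ⇒ p=100, q=7
i=4: a=6 ⇒ p=657, q=46
i=5: a=1 ⇒ p=757, q=53
i=6: a=1 ⇒ p=1414, q=99
i=7: a=3 ⇒ p=4999, q=350
→ (4999, 350).  Check: 4999²=24990001, 204·350²=24990000, difference 1.

4999 350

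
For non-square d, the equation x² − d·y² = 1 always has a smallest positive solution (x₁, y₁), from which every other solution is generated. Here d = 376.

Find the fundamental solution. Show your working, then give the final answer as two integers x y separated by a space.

√376 → a₀=19, period (2,1,1,3,1,…,1,2,38); ℓ=16 even so k=15
step 0: (19, 1)  from 19·(1,0) + (0,1)
step 1: (39, 2)  from 2·(19,1) + (1,0)
step 2: (58, 3)  from 1·(39,2) + (19,1)
…
step 6: (1241, 64)  from 2·(446,23) + (349,18)
…
step 9: (28834, 1487)  from 2·(12953,668) + (2928,151)
…
step 11: (99455, 5129)  from 1·(70621,3642) + (28834,1487)
…
step 13: (468441, 24158)  from 1·(368986,19029) + (99455,5129)
step 14: (837427, 43187)  from 1·(468441,24158) + (368986,19029)
step 15: (2143295, 110532)  from 2·(837427,43187) + (468441,24158)
(x₁, y₁) = (2143295, 110532);  2143295² − 376·110532² = 1 ✓

2143295 110532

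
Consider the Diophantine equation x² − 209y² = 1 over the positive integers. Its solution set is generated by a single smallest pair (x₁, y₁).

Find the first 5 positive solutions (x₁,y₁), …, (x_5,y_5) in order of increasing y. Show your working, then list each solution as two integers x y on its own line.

√209 → a₀=14, period (2,5,3,2,3,5,2,28); ℓ=8 even so k=7
i=0: a=14 ⇒ p=14, q=1
…
i=2: a=5 ⇒ p=159, q=11
…
i=4: a=2 ⇒ p=1171, q=81
…
i=6: a=5 ⇒ p=21266, q=1471
i=7: a=2 ⇒ p=46551, q=3220
(x₁, y₁) = (46551, 3220);  46551² − 209·3220² = 1 ✓
k=2:  x_2 = 46551·46551+209·3220·3220 = 4333991201,  y_2 = 46551·3220+3220·46551 = 299788440
k=3:  x_3 = 46551·4333991201+209·3220·299788440 = 403503248748951,  y_3 = 46551·299788440+3220·4333991201 = 27910903337660
k=4:  x_4 = 46551·403503248748951+209·3220·27910903337660 = 37566959460690844801,  y_4 = 46551·27910903337660+3220·403503248748951 = 2598560922243032880
k=5:  x_5 = 46551·37566959460690844801+209·3220·2598560922243032880 = 3497559059305735783913751,  y_5 = 46551·2598560922243032880+3220·37566959460690844801 = 241931218954759943856100

46551 3220
4333991201 299788440
403503248748951 27910903337660
37566959460690844801 2598560922243032880
3497559059305735783913751 241931218954759943856100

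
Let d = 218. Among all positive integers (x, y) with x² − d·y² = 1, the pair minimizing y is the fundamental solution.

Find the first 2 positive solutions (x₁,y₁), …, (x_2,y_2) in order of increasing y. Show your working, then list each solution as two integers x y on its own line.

√218 = [14; 1,3,3,1,28, …], period ℓ=5 (odd) → k=9
step 0: (14, 1)  from 14·(1,0) + (0,1)
…
step 4: (251, 17)  from 1·(192,13) + (59,4)
step 5: (7220, 489)  from 28·(251,17) + (192,13)
step 6: (7471, 506)  from 1·(7220,489) + (251,17)
…
step 8: (96370, 6527)  from 3·(29633,2007) + (7471,506)
step 9: (126003, 8534)  from 1·(96370,6527) + (29633,2007)
fundamental: x₁=126003, y₁=8534  (since 15876756009 − 218·72829156 = 1)
n=2: (126003,8534)∘(126003,8534) = (126003·126003+218·8534·8534, 126003·8534+8534·126003) = (31753512017,2150619204)

126003 8534
31753512017 2150619204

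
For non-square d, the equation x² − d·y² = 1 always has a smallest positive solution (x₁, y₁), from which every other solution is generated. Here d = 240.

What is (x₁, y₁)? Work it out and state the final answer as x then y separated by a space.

[15; 2,30] for √240; ℓ=2 ⇒ convergent index 1
a_0=15:  p_0=15·1+0=15,  q_0=15·0+1=1
a_1=2:  p_1=2·15+1=31,  q_1=2·1+0=2
(x₁, y₁) = (31, 2);  31² − 240·2² = 1 ✓

31 2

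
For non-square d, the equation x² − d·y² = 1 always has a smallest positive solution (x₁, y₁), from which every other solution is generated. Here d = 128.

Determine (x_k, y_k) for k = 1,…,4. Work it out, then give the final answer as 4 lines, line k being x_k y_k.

[11; 3,5,3,22] for √128; ℓ=4 ⇒ convergent index 3
step 0: (11, 1)  from 11·(1,0) + (0,1)
…
step 2: (181, 16)  from 5·(34,3) + (11,1)
step 3: (577, 51)  from 3·(181,16) + (34,3)
→ (577, 51).  Check: 577²=332929, 128·51²=332928, difference 1.
(577+51√128)^2 = 665857 + 58854√128
(577+51√128)^3 = 768398401 + 67917465√128
(577+51√128)^4 = 886731088897 + 78376695756√128

577 51
665857 58854
768398401 67917465
886731088897 78376695756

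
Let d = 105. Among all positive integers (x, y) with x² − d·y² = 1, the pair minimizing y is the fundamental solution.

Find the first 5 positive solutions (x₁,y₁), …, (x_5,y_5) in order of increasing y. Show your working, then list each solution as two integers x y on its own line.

√105 = [10; 4,20, …], period ℓ=2 (even) → k=1
a_0=10:  p_0=10·1+0=10,  q_0=10·0+1=1
a_1=4:  p_1=4·10+1=41,  q_1=4·1+0=4
→ (41, 4).  Check: 41²=1681, 105·4²=1680, difference 1.
n=2: (41,4)∘(41,4) = (41·41+105·4·4, 41·4+4·41) = (3361,328)
n=3: (3361,328)∘(41,4) = (41·3361+105·4·328, 41·328+4·3361) = (275561,26892)
n=4: (275561,26892)∘(41,4) = (41·275561+105·4·26892, 41·26892+4·275561) = (22592641,2204816)
n=5: (22592641,2204816)∘(41,4) = (41·22592641+105·4·2204816, 41·2204816+4·22592641) = (1852321001,180768020)

41 4
3361 328
275561 26892
22592641 2204816
1852321001 180768020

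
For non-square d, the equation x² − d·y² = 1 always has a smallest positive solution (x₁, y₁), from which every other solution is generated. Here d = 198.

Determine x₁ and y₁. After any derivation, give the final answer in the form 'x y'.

√198 = [14; 14,28, …], period ℓ=2 (even) → k=1
step 0: (14, 1)  from 14·(1,0) + (0,1)
step 1: (197, 14)  from 14·(14,1) + (1,0)
(x₁, y₁) = (197, 14);  197² − 198·14² = 1 ✓

197 14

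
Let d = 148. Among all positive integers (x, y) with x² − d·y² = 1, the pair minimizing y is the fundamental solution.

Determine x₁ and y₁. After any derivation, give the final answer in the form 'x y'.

73 6

d=148: √d = [12; 6,24] (ℓ=2, even), read p_1/q_1
step 0: (12, 1)  from 12·(1,0) + (0,1)
step 1: (73, 6)  from 6·(12,1) + (1,0)
(x₁, y₁) = (73, 6);  73² − 148·6² = 1 ✓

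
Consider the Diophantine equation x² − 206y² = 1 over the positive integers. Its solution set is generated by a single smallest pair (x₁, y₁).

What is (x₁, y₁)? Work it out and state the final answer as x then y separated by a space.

[14; 2,1,5,14,5,1,2,28] for √206; ℓ=8 ⇒ convergent index 7
a_0=14:  p_0=14·1+0=14,  q_0=14·0+1=1
…
a_5=5:  p_5=5·3459+244=17539,  q_5=5·241+17=1222
a_6=1:  p_6=1·17539+3459=20998,  q_6=1·1222+241=1463
a_7=2:  p_7=2·20998+17539=59535,  q_7=2·1463+1222=4148
→ (59535, 4148).  Check: 59535²=3544416225, 206·4148²=3544416224, difference 1.

59535 4148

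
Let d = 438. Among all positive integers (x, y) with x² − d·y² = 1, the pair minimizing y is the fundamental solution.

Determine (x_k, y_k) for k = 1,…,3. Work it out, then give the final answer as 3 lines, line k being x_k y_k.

293 14
171697 8204
100614149 4807530

√438 = [20; 1,12,1,40, …], period ℓ=4 (even) → k=3
a_0=20:  p_0=20·1+0=20,  q_0=20·0+1=1
a_1=1:  p_1=1·20+1=21,  q_1=1·1+0=1
a_2=12:  p_2=12·21+20=272,  q_2=12·1+1=13
a_3=1:  p_3=1·272+21=293,  q_3=1·13+1=14
(x₁, y₁) = (293, 14);  293² − 438·14² = 1 ✓
(293+14√438)^2 = 171697 + 8204√438
(293+14√438)^3 = 100614149 + 4807530√438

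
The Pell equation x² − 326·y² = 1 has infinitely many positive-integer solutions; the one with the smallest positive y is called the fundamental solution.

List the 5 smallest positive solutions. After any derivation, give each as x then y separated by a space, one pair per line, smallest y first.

d=326: √d = [18; 18,36] (ℓ=2, even), read p_1/q_1
i=0: a=18 ⇒ p=18, q=1
i=1: a=18 ⇒ p=325, q=18
(x₁, y₁) = (325, 18);  325² − 326·18² = 1 ✓
(325+18√326)^2 = 211249 + 11700√326
(325+18√326)^3 = 137311525 + 7604982√326
(325+18√326)^4 = 89252280001 + 4943226600√326
(325+18√326)^5 = 58013844689125 + 3213089685018√326

325 18
211249 11700
137311525 7604982
89252280001 4943226600
58013844689125 3213089685018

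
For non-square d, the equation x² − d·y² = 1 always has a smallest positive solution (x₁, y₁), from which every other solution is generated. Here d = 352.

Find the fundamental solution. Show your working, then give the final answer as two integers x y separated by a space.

[18; 1,3,5,9,5,3,1,36] for √352; ℓ=8 ⇒ convergent index 7
i=0: a=18 ⇒ p=18, q=1
i=1: a=1 ⇒ p=19, q=1
…
i=4: a=9 ⇒ p=3621, q=193
…
i=6: a=3 ⇒ p=59118, q=3151
i=7: a=1 ⇒ p=77617, q=4137
(x₁, y₁) = (77617, 4137);  77617² − 352·4137² = 1 ✓

77617 4137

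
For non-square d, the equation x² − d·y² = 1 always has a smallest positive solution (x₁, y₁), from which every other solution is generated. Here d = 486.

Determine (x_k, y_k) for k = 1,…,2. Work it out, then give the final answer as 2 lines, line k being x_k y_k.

√486 → a₀=22, period (22,44); ℓ=2 even so k=1
k=0  a_k=22  p_k/q_k = 22/1
k=1  a_k=22  p_k/q_k = 485/22
fundamental: x₁=485, y₁=22  (since 235225 − 486·484 = 1)
n=2: (485,22)∘(485,22) = (485·485+486·22·22, 485·22+22·485) = (470449,21340)

485 22
470449 21340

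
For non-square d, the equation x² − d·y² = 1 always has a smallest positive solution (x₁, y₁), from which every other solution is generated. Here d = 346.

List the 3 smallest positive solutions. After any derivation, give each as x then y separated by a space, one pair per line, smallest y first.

17299 930
598510801 32176140
20707276675699 1113230090790

√346 = [18; 1,1,1,1,36, …], period ℓ=5 (odd) → k=9
a_0=18:  p_0=18·1+0=18,  q_0=18·0+1=1
a_1=1:  p_1=1·18+1=19,  q_1=1·1+0=1
a_2=1:  p_2=1·19+18=37,  q_2=1·1+1=2
a_3=1:  p_3=1·37+19=56,  q_3=1·2+1=3
a_4=1:  p_4=1·56+37=93,  q_4=1·3+2=5
…
a_7=1:  p_7=1·3497+3404=6901,  q_7=1·188+183=371
a_8=1:  p_8=1·6901+3497=10398,  q_8=1·371+188=559
a_9=1:  p_9=1·10398+6901=17299,  q_9=1·559+371=930
(x₁, y₁) = (17299, 930);  17299² − 346·930² = 1 ✓
k=2:  x_2 = 17299·17299+346·930·930 = 598510801,  y_2 = 17299·930+930·17299 = 32176140
k=3:  x_3 = 17299·598510801+346·930·32176140 = 20707276675699,  y_3 = 17299·32176140+930·598510801 = 1113230090790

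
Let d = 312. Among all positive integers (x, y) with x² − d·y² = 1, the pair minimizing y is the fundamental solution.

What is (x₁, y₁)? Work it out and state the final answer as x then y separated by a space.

[17; 1,1,1,34] for √312; ℓ=4 ⇒ convergent index 3
k=0  a_k=17  p_k/q_k = 17/1
k=1  a_k=1  p_k/q_k = 18/1
k=2  a_k=1  p_k/q_k = 35/2
k=3  a_k=1  p_k/q_k = 53/3
(x₁, y₁) = (53, 3);  53² − 312·3² = 1 ✓

53 3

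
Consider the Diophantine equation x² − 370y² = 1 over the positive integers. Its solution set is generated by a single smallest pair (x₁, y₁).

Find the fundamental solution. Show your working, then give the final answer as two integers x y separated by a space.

213859 11118

[19; 4,4,38] for √370; ℓ=3 ⇒ convergent index 5
a_0=19:  p_0=19·1+0=19,  q_0=19·0+1=1
a_1=4:  p_1=4·19+1=77,  q_1=4·1+0=4
a_2=4:  p_2=4·77+19=327,  q_2=4·4+1=17
a_3=38:  p_3=38·327+77=12503,  q_3=38·17+4=650
a_4=4:  p_4=4·12503+327=50339,  q_4=4·650+17=2617
a_5=4:  p_5=4·50339+12503=213859,  q_5=4·2617+650=11118
→ (213859, 11118).  Check: 213859²=45735671881, 370·11118²=45735671880, difference 1.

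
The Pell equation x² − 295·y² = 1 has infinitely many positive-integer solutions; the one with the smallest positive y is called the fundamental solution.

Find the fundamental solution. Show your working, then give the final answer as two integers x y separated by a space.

√295 = [17; 5,1,2,3,2,6,2,3,2,1,5,34, …], period ℓ=12 (even) → k=11
step 0: (17, 1)  from 17·(1,0) + (0,1)
step 1: (86, 5)  from 5·(17,1) + (1,0)
…
step 5: (2250, 131)  from 2·(979,57) + (292,17)
step 6: (14479, 843)  from 6·(2250,131) + (979,57)
…
step 10: (355517, 20699)  from 1·(247414,14405) + (108103,6294)
step 11: (2024999, 117900)  from 5·(355517,20699) + (247414,14405)
(x₁, y₁) = (2024999, 117900);  2024999² − 295·117900² = 1 ✓

2024999 117900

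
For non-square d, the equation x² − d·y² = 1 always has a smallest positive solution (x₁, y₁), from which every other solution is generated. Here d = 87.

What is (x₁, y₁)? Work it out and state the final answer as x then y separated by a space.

[9; 3,18] for √87; ℓ=2 ⇒ convergent index 1
k=0  a_k=9  p_k/q_k = 9/1
k=1  a_k=3  p_k/q_k = 28/3
fundamental: x₁=28, y₁=3  (since 784 − 87·9 = 1)

28 3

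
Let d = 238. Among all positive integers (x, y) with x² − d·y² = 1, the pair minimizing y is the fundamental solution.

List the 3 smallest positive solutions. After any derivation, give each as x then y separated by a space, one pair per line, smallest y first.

√238 → a₀=15, period (2,2,1,14,1,2,2,30); ℓ=8 even so k=7
k=0  a_k=15  p_k/q_k = 15/1
…
k=4  a_k=14  p_k/q_k = 1589/103
k=5  a_k=1  p_k/q_k = 1697/110
k=6  a_k=2  p_k/q_k = 4983/323
k=7  a_k=2  p_k/q_k = 11663/756
fundamental: x₁=11663, y₁=756  (since 136025569 − 238·571536 = 1)
(x_2, y_2) = (11663·11663 + 238·756·756, 11663·756 + 756·11663) = (272051137, 17634456)
(x_3, y_3) = (11663·272051137 + 238·756·17634456, 11663·17634456 + 756·272051137) = (6345864809999, 411341319900)

11663 756
272051137 17634456
6345864809999 411341319900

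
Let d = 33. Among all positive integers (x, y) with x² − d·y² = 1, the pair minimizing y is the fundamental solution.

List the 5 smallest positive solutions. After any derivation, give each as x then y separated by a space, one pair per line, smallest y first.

23 4
1057 184
48599 8460
2234497 388976
102738263 17884436

√33 = [5; 1,2,1,10, …], period ℓ=4 (even) → k=3
step 0: (5, 1)  from 5·(1,0) + (0,1)
step 1: (6, 1)  from 1·(5,1) + (1,0)
step 2: (17, 3)  from 2·(6,1) + (5,1)
step 3: (23, 4)  from 1·(17,3) + (6,1)
→ (23, 4).  Check: 23²=529, 33·4²=528, difference 1.
n=2: (23,4)∘(23,4) = (23·23+33·4·4, 23·4+4·23) = (1057,184)
n=3: (1057,184)∘(23,4) = (23·1057+33·4·184, 23·184+4·1057) = (48599,8460)
n=4: (48599,8460)∘(23,4) = (23·48599+33·4·8460, 23·8460+4·48599) = (2234497,388976)
n=5: (2234497,388976)∘(23,4) = (23·2234497+33·4·388976, 23·388976+4·2234497) = (102738263,17884436)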